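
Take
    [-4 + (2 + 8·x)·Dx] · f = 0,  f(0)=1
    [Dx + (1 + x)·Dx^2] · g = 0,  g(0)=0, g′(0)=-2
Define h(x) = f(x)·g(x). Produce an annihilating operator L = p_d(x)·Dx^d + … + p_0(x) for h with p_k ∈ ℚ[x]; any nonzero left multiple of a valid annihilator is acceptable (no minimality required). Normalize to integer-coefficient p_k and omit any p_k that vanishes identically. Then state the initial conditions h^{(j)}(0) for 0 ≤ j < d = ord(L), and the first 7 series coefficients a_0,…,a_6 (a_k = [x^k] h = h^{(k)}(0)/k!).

f: a_k = 1, 2, -2, 4, -10, 28, -84, …
g: a_k = 0, -2, 1, -2/3, 1/2, -2/5, 1/3, …
h₀=f·g: eliminate ⇒ L₀, order ≤ 1·2.
L = (10 + 4·x) + (-3 - 12·x)·Dx + (1 + 9·x + 24·x^2 + 16·x^3)·Dx^2  (order 2).
h: a_k = 0, -2, -3, 16/3, -65/6, 389/15, -1052/15, …
ICs: h(0) = 0, h′(0) = -2.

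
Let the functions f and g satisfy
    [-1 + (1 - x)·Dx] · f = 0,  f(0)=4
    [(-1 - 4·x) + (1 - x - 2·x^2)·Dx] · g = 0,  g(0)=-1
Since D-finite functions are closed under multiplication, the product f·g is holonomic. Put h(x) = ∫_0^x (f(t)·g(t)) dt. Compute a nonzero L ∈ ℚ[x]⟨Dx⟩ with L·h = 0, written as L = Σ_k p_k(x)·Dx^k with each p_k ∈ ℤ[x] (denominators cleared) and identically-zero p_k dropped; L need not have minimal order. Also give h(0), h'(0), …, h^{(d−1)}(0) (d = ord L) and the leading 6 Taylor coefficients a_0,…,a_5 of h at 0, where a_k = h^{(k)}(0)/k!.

f: a_k = 4, 4, 4, 4, 4, 4, …
g: a_k = -1, -1, -3, -5, -11, -21, …
h₀=f·g: eliminate ⇒ L₀, order ≤ 1·1.
∫: right-multiply L₀ by Dx.
L = (-2 - 2·x + 6·x^2)·Dx + (1 - 2·x - x^2 + 2·x^3)·Dx^2  (order 2).
h: a_k = 0, -4, -4, -20/3, -10, -84/5, …
ICs: h(0) = 0, h′(0) = -4.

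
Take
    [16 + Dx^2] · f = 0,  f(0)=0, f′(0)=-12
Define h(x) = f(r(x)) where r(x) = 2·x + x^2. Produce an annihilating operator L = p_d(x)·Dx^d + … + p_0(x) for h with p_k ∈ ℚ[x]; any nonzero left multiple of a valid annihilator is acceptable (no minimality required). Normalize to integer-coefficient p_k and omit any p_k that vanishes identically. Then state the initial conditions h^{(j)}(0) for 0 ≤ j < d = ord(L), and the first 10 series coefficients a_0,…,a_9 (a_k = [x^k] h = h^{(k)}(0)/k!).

L = (64 + 192·x + 192·x^2 + 64·x^3) - Dx + (1 + x)·Dx^2  (order 2).
h: a_k = 0, -24, -12, 256, 384, -3136/5, -2016, -83968/105, 50176/15, 4902656/945, …
ICs: h(0) = 0, h′(0) = -24.

f: a_k = 0, -12, 0, 32, 0, -128/5, 0, 1024/105, 0, -2048/945, …
h₀=f(r): pull back L_f along r ⇒ L₀.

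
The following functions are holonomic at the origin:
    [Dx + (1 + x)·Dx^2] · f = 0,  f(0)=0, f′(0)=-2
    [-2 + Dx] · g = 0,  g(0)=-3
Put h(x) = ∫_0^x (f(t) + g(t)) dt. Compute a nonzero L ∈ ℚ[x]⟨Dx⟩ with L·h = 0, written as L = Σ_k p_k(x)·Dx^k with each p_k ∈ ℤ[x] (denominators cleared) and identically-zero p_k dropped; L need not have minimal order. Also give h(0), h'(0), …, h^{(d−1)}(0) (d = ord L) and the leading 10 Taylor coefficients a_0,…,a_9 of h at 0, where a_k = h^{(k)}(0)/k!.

f: a_k = 0, -2, 1, -2/3, 1/2, -2/5, 1/3, -2/7, 1/4, -2/9, …
g: a_k = -3, -6, -6, -4, -2, -4/5, -4/15, -8/105, -2/105, -4/945, …
L₀ := lclm(L_f,L_g); ord L₀ ≤ 2+1.
∫: right-multiply L₀ by Dx.
L = (-8 - 4·x)·Dx^2 + (-2 - 8·x - 4·x^2)·Dx^3 + (3 + 5·x + 2·x^2)·Dx^4  (order 4).
h: a_k = 0, -3, -4, -5/3, -7/6, -3/10, -1/5, 1/105, -19/420, 97/3780, …
ICs: h(0) = 0, h′(0) = -3, h′′(0) = -8, h′′′(0) = -10.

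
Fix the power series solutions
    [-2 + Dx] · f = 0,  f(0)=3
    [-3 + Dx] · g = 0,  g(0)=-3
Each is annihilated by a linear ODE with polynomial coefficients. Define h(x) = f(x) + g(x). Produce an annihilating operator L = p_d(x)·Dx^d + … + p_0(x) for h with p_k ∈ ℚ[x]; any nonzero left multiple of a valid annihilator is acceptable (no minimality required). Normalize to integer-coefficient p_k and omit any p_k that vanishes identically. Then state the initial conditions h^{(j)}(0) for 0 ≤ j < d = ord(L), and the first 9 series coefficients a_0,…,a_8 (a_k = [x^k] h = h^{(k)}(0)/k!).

f: a_k = 3, 6, 6, 4, 2, 4/5, 4/15, 8/105, 2/105, …
g: a_k = -3, -9, -27/2, -27/2, -81/8, -243/40, -243/80, -729/560, -2187/4480, …
f+g: L₀ = lclm(L_f,L_g), ord ≤ 1+1.
L = 6 - 5·Dx + Dx^2  (order 2).
h: a_k = 0, -3, -15/2, -19/2, -65/8, -211/40, -133/48, -2059/1680, -1261/2688, …
ICs: h(0) = 0, h′(0) = -3.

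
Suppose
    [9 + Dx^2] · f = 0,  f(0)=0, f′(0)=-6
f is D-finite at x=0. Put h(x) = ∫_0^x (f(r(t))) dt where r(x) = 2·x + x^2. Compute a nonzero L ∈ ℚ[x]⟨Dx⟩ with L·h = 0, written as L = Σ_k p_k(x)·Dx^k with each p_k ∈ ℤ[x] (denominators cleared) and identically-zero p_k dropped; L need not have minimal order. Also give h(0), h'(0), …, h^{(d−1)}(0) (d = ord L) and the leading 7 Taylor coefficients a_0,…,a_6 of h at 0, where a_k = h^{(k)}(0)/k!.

L = (36 + 108·x + 108·x^2 + 36·x^3)·Dx - Dx^2 + (1 + x)·Dx^3  (order 3).
h: a_k = 0, 0, -6, -2, 18, 108/5, -63/5, …
ICs: h(0) = 0, h′(0) = 0, h′′(0) = -12.

f: a_k = 0, -6, 0, 9, 0, -81/20, 0, …
h₀=f(r): pull back L_f along r ⇒ L₀.
h=∫₀ˣh₀: take L = L₀·Dx.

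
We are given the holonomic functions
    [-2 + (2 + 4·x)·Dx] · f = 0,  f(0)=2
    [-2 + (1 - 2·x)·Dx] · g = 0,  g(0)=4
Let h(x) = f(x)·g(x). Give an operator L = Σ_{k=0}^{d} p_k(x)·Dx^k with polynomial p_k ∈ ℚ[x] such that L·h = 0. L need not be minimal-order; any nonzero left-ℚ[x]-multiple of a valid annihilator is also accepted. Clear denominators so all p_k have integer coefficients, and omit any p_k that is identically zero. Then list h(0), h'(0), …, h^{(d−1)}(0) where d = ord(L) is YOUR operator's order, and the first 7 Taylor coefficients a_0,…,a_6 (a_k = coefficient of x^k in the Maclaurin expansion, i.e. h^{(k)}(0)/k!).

f: a_k = 2, 2, -1, 1, -5/4, 7/4, -21/8, …
g: a_k = 4, 8, 16, 32, 64, 128, 256, …
f·g: L₀ = L_f ⊗_s L_g, ord ≤ 1·1.
L = (3 + 2·x) + (-1 + 4·x^2)·Dx  (order 1).
h: a_k = 8, 24, 44, 92, 179, 365, 1439/2, …
ICs: h(0) = 8.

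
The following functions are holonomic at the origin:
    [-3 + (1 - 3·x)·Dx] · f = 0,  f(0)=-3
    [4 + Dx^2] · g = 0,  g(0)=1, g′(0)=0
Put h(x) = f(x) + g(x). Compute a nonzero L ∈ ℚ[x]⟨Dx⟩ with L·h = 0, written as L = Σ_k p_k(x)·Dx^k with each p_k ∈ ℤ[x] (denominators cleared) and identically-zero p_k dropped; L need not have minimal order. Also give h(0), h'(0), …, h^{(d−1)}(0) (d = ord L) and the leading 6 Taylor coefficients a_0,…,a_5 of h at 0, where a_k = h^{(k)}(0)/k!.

L = (348 - 144·x + 216·x^2) + (-44 + 180·x - 216·x^2 + 216·x^3)·Dx + (87 - 36·x + 54·x^2)·Dx^2 + (-11 + 45·x - 54·x^2 + 54·x^3)·Dx^3  (order 3).
h: a_k = -2, -9, -29, -81, -727/3, -729, …
ICs: h(0) = -2, h′(0) = -9, h′′(0) = -58.

f: a_k = -3, -9, -27, -81, -243, -729, …
g: a_k = 1, 0, -2, 0, 2/3, 0, …
L₀ := lclm(L_f,L_g); ord L₀ ≤ 1+2.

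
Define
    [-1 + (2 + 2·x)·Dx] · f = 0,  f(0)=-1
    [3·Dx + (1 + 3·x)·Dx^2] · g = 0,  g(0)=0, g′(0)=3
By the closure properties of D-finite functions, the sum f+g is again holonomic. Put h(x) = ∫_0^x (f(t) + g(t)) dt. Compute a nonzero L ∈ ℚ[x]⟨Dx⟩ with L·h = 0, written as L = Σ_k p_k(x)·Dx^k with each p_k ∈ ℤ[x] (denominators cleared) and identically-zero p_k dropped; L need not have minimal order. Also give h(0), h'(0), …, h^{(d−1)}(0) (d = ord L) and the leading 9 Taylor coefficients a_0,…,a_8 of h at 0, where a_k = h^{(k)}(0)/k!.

f: a_k = -1, -1/2, 1/8, -1/16, 5/128, -7/256, 21/1024, -33/2048, 429/32768, …
g: a_k = 0, 3, -9/2, 9, -81/4, 243/5, -243/2, 2187/7, -6561/8, …
Weyl lclm of L_f,L_g ⇒ L₀ (ord ≤ 3).
h=∫h₀ ⇒ L = L₀·Dx.
L = (27 + 9·x)·Dx^2 + (69 + 126·x + 45·x^2)·Dx^3 + (10 + 46·x + 54·x^2 + 18·x^3)·Dx^4  (order 4).
h: a_k = 0, -1, 5/4, -35/24, 143/64, -2587/640, 62173/7680, -124395/7168, 4478745/114688, …
ICs: h(0) = 0, h′(0) = -1, h′′(0) = 5/2, h′′′(0) = -35/4.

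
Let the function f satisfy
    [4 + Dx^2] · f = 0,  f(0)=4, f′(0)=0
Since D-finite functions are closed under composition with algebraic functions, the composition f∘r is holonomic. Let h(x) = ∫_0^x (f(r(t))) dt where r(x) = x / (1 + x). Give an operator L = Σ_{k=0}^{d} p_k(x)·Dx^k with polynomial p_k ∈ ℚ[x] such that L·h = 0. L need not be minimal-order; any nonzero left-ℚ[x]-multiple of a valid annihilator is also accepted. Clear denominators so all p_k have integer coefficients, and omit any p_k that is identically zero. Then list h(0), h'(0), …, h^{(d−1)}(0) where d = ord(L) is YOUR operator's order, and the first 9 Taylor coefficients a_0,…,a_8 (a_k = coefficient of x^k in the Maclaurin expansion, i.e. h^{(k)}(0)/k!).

L = 4·Dx + (2 + 6·x + 6·x^2 + 2·x^3)·Dx^2 + (1 + 4·x + 6·x^2 + 4·x^3 + x^4)·Dx^3  (order 3).
h: a_k = 0, 4, 0, -8/3, 4, -64/15, 32/9, -88/45, -2/5, …
ICs: h(0) = 0, h′(0) = 4, h′′(0) = 0.

f: a_k = 4, 0, -8, 0, 8/3, 0, -16/45, 0, 8/315, …
h₀=f(r): pull back L_f along r ⇒ L₀.
Integrate: L := L₀·Dx.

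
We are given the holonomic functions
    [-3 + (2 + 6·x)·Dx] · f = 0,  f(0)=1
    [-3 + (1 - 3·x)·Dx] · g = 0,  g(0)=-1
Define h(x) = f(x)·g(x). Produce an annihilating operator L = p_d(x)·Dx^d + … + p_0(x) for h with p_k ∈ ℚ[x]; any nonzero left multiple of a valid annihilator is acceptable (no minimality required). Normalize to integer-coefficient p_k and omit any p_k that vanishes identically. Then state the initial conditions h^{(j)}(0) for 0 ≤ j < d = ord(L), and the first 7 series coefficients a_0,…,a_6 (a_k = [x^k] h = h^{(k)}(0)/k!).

L = (9 + 9·x) + (-2 + 18·x^2)·Dx  (order 1).
h: a_k = -1, -9/2, -99/8, -621/16, -14499/128, -88695/256, -1049031/1024, …
ICs: h(0) = -1.

f: a_k = 1, 3/2, -9/8, 27/16, -405/128, 1701/256, -15309/1024, …
g: a_k = -1, -3, -9, -27, -81, -243, -729, …
L₀ := L_f ⊗_s L_g (sym. prod.), ord ≤ 1.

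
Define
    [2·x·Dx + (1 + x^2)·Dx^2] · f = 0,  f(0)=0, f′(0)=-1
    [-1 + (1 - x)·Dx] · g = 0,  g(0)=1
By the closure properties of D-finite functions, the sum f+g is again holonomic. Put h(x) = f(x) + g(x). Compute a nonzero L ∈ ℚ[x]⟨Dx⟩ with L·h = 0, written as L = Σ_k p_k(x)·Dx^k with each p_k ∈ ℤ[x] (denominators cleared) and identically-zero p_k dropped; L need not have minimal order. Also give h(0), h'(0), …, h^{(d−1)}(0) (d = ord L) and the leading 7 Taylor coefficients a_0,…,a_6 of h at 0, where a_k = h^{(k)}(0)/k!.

f: a_k = 0, -1, 0, 1/3, 0, -1/5, 0, …
g: a_k = 1, 1, 1, 1, 1, 1, 1, …
f+g: L₀ = lclm(L_f,L_g), ord ≤ 2+1.
L = (2 - 8·x - 6·x^2)·Dx + (-4 + 2·x - 4·x^2 - 6·x^3)·Dx^2 + (1 - x^4)·Dx^3  (order 3).
h: a_k = 1, 0, 1, 4/3, 1, 4/5, 1, …
ICs: h(0) = 1, h′(0) = 0, h′′(0) = 2.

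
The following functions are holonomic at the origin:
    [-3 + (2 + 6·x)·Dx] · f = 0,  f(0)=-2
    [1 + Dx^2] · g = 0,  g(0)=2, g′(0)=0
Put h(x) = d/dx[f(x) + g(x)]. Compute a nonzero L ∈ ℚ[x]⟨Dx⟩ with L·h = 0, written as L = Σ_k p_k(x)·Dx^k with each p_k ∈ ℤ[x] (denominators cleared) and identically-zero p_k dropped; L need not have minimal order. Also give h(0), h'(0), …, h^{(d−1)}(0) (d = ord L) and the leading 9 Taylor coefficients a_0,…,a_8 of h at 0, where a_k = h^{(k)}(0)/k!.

L = (-417 - 72·x - 108·x^2) + (-62 - 234·x - 216·x^2 - 216·x^3)·Dx + (-417 - 72·x - 108·x^2)·Dx^2 + (-62 - 234·x - 216·x^2 - 216·x^3)·Dx^3  (order 3).
h: a_k = -3, 5/2, -81/8, 1231/48, -8505/128, 688841/3840, -505197/1024, 886620991/645120, -126660105/32768, …
ICs: h(0) = -3, h′(0) = 5/2, h′′(0) = -81/4.

f: a_k = -2, -3, 9/4, -27/8, 405/64, -1701/128, 15309/512, -72171/1024, 2814669/16384, …
g: a_k = 2, 0, -1, 0, 1/12, 0, -1/360, 0, 1/20160, …
h₀=f+g: left-lcm gives L₀, ord ≤ 3.
Differentiate: ansatz ord ≤ ord L₀ ⇒ L.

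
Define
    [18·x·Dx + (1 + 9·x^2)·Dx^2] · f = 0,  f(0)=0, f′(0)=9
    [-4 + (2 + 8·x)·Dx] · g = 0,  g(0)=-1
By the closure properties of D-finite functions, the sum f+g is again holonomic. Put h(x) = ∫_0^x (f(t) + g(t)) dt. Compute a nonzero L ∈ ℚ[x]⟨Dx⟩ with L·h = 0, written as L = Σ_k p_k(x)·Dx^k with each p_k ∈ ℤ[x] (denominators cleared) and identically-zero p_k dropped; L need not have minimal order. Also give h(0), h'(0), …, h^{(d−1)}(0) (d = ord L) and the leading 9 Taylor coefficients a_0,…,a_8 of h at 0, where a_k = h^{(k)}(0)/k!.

L = (-36 - 360·x + 972·x^2 + 1944·x^3)·Dx^2 + (-30 - 144·x - 18·x^2 + 3888·x^3 + 6804·x^4)·Dx^3 + (-2 + 10·x + 108·x^2 + 306·x^3 + 1134·x^4 + 1944·x^5)·Dx^4  (order 4).
h: a_k = 0, -1, 7/2, 2/3, -31/4, 2, 589/30, 12, -8409/56, …
ICs: h(0) = 0, h′(0) = -1, h′′(0) = 7, h′′′(0) = 4.

f: a_k = 0, 9, 0, -27, 0, 729/5, 0, -6561/7, 0, …
g: a_k = -1, -2, 2, -4, 10, -28, 84, -264, 858, …
h₀=f+g: left-lcm gives L₀, ord ≤ 3.
∫: right-multiply L₀ by Dx.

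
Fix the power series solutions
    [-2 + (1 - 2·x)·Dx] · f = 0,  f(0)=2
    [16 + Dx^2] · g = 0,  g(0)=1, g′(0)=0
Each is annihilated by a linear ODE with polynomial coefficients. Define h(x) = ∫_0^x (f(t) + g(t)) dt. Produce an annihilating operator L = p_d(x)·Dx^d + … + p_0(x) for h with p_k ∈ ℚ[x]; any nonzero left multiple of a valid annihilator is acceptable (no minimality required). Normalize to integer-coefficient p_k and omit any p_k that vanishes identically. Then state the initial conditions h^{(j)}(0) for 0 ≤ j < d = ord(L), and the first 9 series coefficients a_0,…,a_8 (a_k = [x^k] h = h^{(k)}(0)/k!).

f: a_k = 2, 4, 8, 16, 32, 64, 128, 256, 512, …
g: a_k = 1, 0, -8, 0, 32/3, 0, -256/45, 0, 512/315, …
Sum ⇒ L₀ = lclm(L_f,L_g) in ℚ(x)⟨Dx⟩.
h=∫h₀ ⇒ L = L₀·Dx.
L = (160 - 256·x + 256·x^2)·Dx + (-48 + 224·x - 384·x^2 + 256·x^3)·Dx^2 + (10 - 16·x + 16·x^2)·Dx^3 + (-3 + 14·x - 24·x^2 + 16·x^3)·Dx^4  (order 4).
h: a_k = 0, 3, 2, 0, 4, 128/15, 32/3, 5504/315, 32, …
ICs: h(0) = 0, h′(0) = 3, h′′(0) = 4, h′′′(0) = 0.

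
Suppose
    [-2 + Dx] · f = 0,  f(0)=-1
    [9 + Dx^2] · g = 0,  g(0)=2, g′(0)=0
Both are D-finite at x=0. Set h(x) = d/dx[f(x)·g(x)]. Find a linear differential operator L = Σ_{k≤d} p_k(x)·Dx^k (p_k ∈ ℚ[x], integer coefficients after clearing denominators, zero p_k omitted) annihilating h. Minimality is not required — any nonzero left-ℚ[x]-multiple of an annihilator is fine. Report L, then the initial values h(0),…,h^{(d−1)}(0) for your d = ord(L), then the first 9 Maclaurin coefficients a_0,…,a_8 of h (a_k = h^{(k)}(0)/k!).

f: a_k = -1, -2, -2, -4/3, -2/3, -4/15, -4/45, -8/315, -2/315, …
g: a_k = 2, 0, -9, 0, 27/4, 0, -81/40, 0, 729/2240, …
Product ⇒ symmetric product L₀, ord ≤ 2.
Derive L from L₀ (diff closure).
L = 13 - 4·Dx + Dx^2  (order 2).
h: a_k = -4, 10, 46, 119/3, -61/6, -407/12, -3277/180, 239/2520, 43079/10080, …
ICs: h(0) = -4, h′(0) = 10.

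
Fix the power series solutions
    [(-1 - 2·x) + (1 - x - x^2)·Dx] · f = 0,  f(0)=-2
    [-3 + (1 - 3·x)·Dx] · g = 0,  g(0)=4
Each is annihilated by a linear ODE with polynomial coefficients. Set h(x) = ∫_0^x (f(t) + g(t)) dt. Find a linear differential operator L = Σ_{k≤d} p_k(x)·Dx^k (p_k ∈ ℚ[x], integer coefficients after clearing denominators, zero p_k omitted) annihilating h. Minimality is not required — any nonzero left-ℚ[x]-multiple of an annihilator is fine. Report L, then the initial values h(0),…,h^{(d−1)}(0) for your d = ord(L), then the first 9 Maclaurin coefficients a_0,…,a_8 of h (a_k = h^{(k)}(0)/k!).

f: a_k = -2, -2, -4, -6, -10, -16, -26, -42, -68, …
g: a_k = 4, 12, 36, 108, 324, 972, 2916, 8748, 26244, …
Weyl lclm of L_f,L_g ⇒ L₀ (ord ≤ 2).
∫: right-multiply L₀ by Dx.
L = (-6 - 36·x + 18·x^2 - 18·x^3)·Dx + (14 - 18·x - 24·x^2 + 18·x^3 - 36·x^4)·Dx^2 + (-2 + 10·x - 15·x^2 + 10·x^3 - 9·x^5)·Dx^3  (order 3).
h: a_k = 0, 2, 5, 32/3, 51/2, 314/5, 478/3, 2890/7, 4353/4, …
ICs: h(0) = 0, h′(0) = 2, h′′(0) = 10.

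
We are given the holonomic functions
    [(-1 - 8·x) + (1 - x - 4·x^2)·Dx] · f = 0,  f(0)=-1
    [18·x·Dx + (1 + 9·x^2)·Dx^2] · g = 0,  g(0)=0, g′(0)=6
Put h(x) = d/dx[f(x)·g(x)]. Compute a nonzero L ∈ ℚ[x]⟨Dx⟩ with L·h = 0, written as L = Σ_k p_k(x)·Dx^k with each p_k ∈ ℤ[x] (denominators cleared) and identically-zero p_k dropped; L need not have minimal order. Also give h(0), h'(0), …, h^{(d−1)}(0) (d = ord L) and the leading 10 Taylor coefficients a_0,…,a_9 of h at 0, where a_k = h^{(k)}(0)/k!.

f: a_k = -1, -1, -5, -9, -29, -65, -181, -441, -1165, -2929, …
g: a_k = 0, 6, 0, -18, 0, 486/5, 0, -4374/7, 0, 4374, …
f·g: L₀ = L_f ⊗_s L_g, ord ≤ 1·2.
h=h₀': d/dx-closure on L₀ ⇒ L.
L = (6 + 5022·x^2 + 7776·x^3 + 46656·x^4) + (21 + 186·x + 297·x^2 + 1710·x^3 + 7776·x^4 + 31104·x^5)·Dx + (-4 - 5·x - 119·x^2 + 99·x^3 - 315·x^4 + 1296·x^5 + 3888·x^6)·Dx^2  (order 2).
h: a_k = -6, -12, -36, -144, -906, -9756/5, -2976, -483264/35, -2457162/35, -1029300/7, …
ICs: h(0) = -6, h′(0) = -12.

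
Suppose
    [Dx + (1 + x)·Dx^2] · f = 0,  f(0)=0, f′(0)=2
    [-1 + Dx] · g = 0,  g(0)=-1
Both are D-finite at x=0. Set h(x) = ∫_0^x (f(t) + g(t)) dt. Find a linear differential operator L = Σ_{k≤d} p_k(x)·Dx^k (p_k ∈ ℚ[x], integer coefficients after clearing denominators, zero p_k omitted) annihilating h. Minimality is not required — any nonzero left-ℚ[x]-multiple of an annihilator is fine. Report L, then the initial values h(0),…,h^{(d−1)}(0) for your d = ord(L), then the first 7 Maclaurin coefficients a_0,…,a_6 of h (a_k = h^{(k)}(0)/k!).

L = (-3 - x)·Dx^2 + (1 - 2·x - x^2)·Dx^3 + (2 + 3·x + x^2)·Dx^4  (order 4).
h: a_k = 0, -1, 1/2, -1/2, 1/8, -13/120, 47/720, …
ICs: h(0) = 0, h′(0) = -1, h′′(0) = 1, h′′′(0) = -3.

f: a_k = 0, 2, -1, 2/3, -1/2, 2/5, -1/3, …
g: a_k = -1, -1, -1/2, -1/6, -1/24, -1/120, -1/720, …
L₀ := lclm(L_f,L_g); ord L₀ ≤ 2+1.
h=∫h₀ ⇒ L = L₀·Dx.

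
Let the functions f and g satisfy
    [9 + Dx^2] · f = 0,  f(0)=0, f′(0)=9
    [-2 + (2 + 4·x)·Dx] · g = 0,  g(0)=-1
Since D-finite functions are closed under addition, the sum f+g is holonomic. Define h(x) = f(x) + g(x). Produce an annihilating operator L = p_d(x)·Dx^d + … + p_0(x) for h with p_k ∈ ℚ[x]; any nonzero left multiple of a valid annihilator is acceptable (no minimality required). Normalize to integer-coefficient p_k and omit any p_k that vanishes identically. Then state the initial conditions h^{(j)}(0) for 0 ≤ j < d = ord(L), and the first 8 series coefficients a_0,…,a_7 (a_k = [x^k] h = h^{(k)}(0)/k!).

f: a_k = 0, 9, 0, -27/2, 0, 243/40, 0, -729/560, …
g: a_k = -1, -1, 1/2, -1/2, 5/8, -7/8, 21/16, -33/16, …
f+g: L₀ = lclm(L_f,L_g), ord ≤ 2+1.
L = (-54 - 162·x - 162·x^2) + (36 + 234·x + 486·x^2 + 324·x^3)·Dx + (-6 - 18·x - 18·x^2)·Dx^2 + (4 + 26·x + 54·x^2 + 36·x^3)·Dx^3  (order 3).
h: a_k = -1, 8, 1/2, -14, 5/8, 26/5, 21/16, -471/140, …
ICs: h(0) = -1, h′(0) = 8, h′′(0) = 1.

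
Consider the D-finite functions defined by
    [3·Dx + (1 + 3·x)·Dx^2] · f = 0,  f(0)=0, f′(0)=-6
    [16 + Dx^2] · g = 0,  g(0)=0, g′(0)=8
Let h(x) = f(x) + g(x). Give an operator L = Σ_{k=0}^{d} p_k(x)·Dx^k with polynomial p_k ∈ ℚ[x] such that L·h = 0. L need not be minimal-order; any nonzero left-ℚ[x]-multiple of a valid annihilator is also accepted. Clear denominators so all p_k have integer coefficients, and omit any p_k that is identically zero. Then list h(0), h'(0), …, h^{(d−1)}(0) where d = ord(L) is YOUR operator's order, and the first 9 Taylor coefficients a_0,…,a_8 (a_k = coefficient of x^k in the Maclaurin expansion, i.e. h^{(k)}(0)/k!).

f: a_k = 0, -6, 9, -18, 81/2, -486/5, 243, -4374/7, 6561/4, …
g: a_k = 0, 8, 0, -64/3, 0, 256/15, 0, -2048/315, 0, …
h₀=f+g: left-lcm gives L₀, ord ≤ 4.
L = (1680 + 2304·x + 3456·x^2)·Dx + (272 + 1584·x + 3456·x^2 + 3456·x^3)·Dx^2 + (105 + 144·x + 216·x^2)·Dx^3 + (17 + 99·x + 216·x^2 + 216·x^3)·Dx^4  (order 4).
h: a_k = 0, 2, 9, -118/3, 81/2, -1202/15, 243, -198878/315, 6561/4, …
ICs: h(0) = 0, h′(0) = 2, h′′(0) = 18, h′′′(0) = -236.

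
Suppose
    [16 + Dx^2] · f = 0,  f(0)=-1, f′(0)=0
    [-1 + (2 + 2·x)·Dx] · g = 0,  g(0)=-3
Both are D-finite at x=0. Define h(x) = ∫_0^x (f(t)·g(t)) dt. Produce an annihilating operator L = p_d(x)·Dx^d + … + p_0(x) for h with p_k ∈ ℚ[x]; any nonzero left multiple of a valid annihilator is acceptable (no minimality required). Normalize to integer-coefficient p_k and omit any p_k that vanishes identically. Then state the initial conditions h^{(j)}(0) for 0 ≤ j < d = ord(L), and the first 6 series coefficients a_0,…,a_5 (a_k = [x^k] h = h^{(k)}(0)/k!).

f: a_k = -1, 0, 8, 0, -32/3, 0, …
g: a_k = -3, -3/2, 3/8, -3/16, 15/128, -21/256, …
L₀ := L_f ⊗_s L_g (sym. prod.), ord ≤ 2.
Integrate: L := L₀·Dx.
L = (67 + 128·x + 64·x^2)·Dx + (-4 - 4·x)·Dx^2 + (4 + 8·x + 4·x^2)·Dx^3  (order 3).
h: a_k = 0, 3, 3/4, -65/8, -189/64, 893/128, …
ICs: h(0) = 0, h′(0) = 3, h′′(0) = 3/2.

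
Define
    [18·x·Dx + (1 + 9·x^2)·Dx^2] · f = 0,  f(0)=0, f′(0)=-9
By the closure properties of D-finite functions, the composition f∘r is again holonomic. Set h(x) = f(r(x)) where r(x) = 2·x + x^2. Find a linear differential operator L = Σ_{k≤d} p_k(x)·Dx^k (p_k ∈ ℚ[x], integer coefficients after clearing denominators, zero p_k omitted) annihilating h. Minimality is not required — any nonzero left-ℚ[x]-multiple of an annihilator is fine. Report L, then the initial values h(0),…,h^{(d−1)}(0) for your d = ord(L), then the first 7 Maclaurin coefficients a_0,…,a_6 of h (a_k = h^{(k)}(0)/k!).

L = (-1 + 72·x + 144·x^2 + 108·x^3 + 27·x^4)·Dx + (1 + x + 36·x^2 + 72·x^3 + 45·x^4 + 9·x^5)·Dx^2  (order 2).
h: a_k = 0, -18, -9, 216, 324, -22518/5, -11637, …
ICs: h(0) = 0, h′(0) = -18.

f: a_k = 0, -9, 0, 27, 0, -729/5, 0, …
h₀=f(r): pull back L_f along r ⇒ L₀.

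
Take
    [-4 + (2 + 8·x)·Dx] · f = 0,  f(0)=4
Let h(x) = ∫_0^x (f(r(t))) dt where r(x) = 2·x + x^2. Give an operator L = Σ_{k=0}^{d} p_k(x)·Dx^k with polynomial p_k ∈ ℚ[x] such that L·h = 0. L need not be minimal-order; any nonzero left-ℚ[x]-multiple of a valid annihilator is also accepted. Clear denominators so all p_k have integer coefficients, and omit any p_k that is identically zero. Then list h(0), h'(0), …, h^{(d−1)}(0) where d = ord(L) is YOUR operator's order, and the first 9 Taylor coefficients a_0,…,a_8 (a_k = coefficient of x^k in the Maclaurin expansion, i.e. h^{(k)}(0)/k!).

f: a_k = 4, 8, -8, 16, -40, 112, -336, 1056, -3432, …
f∘r: x↦r, Dx↦Dx/r' in L_f ⇒ L₀.
∫: right-multiply L₀ by Dx.
L = (-4 - 4·x)·Dx + (1 + 8·x + 4·x^2)·Dx^2  (order 2).
h: a_k = 0, 4, 8, -8, 24, -456/5, 400, -13488/7, 9912, …
ICs: h(0) = 0, h′(0) = 4.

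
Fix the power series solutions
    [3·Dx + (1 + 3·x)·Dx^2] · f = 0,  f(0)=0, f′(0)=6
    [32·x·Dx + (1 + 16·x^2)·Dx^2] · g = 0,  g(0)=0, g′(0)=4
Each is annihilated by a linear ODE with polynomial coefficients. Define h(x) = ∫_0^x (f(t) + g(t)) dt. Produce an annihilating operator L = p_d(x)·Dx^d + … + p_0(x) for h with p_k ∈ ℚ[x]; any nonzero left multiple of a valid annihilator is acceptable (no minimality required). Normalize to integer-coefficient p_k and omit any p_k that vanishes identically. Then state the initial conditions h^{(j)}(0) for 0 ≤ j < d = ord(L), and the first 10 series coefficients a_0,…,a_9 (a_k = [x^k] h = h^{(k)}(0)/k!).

f: a_k = 0, 6, -9, 18, -81/2, 486/5, -243, 4374/7, -6561/4, 4374, …
g: a_k = 0, 4, 0, -64/3, 0, 1024/5, 0, -16384/7, 0, 262144/9, …
f+g: L₀ = lclm(L_f,L_g), ord ≤ 2+2.
∫: right-multiply L₀ by Dx.
L = (-96 - 864·x + 4608·x^2 + 4608·x^3)·Dx^2 + (-50 - 192·x + 672·x^2 + 9216·x^3 + 9216·x^4)·Dx^3 + (-3 + 23·x + 96·x^2 + 512·x^3 + 2304·x^4 + 2304·x^5)·Dx^4  (order 4).
h: a_k = 0, 0, 5, -3, -5/6, -81/10, 151/3, -243/7, -6005/28, -729/4, …
ICs: h(0) = 0, h′(0) = 0, h′′(0) = 10, h′′′(0) = -18.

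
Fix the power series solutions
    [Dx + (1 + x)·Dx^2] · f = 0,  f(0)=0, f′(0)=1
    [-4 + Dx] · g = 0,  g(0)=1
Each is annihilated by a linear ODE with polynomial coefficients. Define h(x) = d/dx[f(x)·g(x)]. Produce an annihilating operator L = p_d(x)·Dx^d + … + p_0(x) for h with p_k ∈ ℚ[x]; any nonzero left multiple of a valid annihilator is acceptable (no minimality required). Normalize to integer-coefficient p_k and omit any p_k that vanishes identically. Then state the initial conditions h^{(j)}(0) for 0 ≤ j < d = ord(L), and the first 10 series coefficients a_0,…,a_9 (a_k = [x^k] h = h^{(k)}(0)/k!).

L = (40 + 96·x + 64·x^2) + (-22 - 52·x - 32·x^2)·Dx + (3 + 7·x + 4·x^2)·Dx^2  (order 2).
h: a_k = 1, 7, 19, 31, 36, 97/3, 1067/45, 659/45, 1649/210, 10439/2835, …
ICs: h(0) = 1, h′(0) = 7.

f: a_k = 0, 1, -1/2, 1/3, -1/4, 1/5, -1/6, 1/7, -1/8, 1/9, …
g: a_k = 1, 4, 8, 32/3, 32/3, 128/15, 256/45, 1024/315, 512/315, 2048/2835, …
L₀ := L_f ⊗_s L_g (sym. prod.), ord ≤ 2.
Differentiate: ansatz ord ≤ ord L₀ ⇒ L.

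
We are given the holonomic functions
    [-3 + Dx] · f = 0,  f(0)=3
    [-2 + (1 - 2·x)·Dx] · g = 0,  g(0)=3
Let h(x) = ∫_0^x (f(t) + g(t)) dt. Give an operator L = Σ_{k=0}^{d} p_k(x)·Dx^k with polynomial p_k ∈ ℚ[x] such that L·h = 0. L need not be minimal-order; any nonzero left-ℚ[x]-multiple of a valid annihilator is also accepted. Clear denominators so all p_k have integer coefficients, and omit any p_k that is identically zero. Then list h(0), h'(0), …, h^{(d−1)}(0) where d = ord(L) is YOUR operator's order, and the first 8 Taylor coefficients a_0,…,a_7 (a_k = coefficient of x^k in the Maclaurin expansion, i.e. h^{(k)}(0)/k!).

f: a_k = 3, 9, 27/2, 27/2, 81/8, 243/40, 243/80, 729/560, …
g: a_k = 3, 6, 12, 24, 48, 96, 192, 384, …
Weyl lclm of L_f,L_g ⇒ L₀ (ord ≤ 2).
h=∫₀ˣh₀: take L = L₀·Dx.
L = (6 + 36·x)·Dx + (1 - 36·x + 36·x^2)·Dx^2 + (-1 + 8·x - 12·x^2)·Dx^3  (order 3).
h: a_k = 0, 6, 15/2, 17/2, 75/8, 93/8, 1361/80, 2229/80, …
ICs: h(0) = 0, h′(0) = 6, h′′(0) = 15.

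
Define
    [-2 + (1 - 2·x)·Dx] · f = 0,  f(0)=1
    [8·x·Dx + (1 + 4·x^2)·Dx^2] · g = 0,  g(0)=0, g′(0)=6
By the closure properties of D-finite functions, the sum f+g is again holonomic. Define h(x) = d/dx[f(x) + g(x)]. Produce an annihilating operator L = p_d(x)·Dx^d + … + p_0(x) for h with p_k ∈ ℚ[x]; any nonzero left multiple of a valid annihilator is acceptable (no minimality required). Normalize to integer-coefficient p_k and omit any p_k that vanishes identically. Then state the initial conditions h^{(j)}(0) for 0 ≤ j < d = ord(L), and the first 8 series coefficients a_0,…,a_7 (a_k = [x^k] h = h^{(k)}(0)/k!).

L = (-8 + 64·x + 96·x^2) + (8 - 8·x + 32·x^2 + 96·x^3)·Dx + (-1 + 16·x^4)·Dx^2  (order 2).
h: a_k = 8, 8, 0, 64, 256, 384, 512, 2048, …
ICs: h(0) = 8, h′(0) = 8.

f: a_k = 1, 2, 4, 8, 16, 32, 64, 128, …
g: a_k = 0, 6, 0, -8, 0, 96/5, 0, -384/7, …
h₀=f+g: left-lcm gives L₀, ord ≤ 3.
h₀' ⇒ L via d/dx closure of L₀.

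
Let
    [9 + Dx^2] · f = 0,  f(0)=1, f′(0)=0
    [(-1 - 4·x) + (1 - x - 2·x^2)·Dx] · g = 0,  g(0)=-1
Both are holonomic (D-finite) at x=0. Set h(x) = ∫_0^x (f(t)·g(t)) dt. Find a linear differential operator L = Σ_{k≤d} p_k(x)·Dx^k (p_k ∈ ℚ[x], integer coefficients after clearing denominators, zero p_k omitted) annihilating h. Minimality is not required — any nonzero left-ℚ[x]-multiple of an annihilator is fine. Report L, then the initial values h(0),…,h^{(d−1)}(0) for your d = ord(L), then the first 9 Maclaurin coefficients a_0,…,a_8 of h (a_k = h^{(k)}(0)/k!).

L = (-5 + 9·x + 18·x^2)·Dx + (2 + 8·x)·Dx^2 + (-1 + x + 2·x^2)·Dx^3  (order 3).
h: a_k = 0, -1, -1/2, 1/2, -1/8, -7/40, -5/16, -209/560, -509/640, …
ICs: h(0) = 0, h′(0) = -1, h′′(0) = -1.

f: a_k = 1, 0, -9/2, 0, 27/8, 0, -81/80, 0, 729/4480, …
g: a_k = -1, -1, -3, -5, -11, -21, -43, -85, -171, …
f·g: L₀ = L_f ⊗_s L_g, ord ≤ 2·1.
Integrate: L := L₀·Dx.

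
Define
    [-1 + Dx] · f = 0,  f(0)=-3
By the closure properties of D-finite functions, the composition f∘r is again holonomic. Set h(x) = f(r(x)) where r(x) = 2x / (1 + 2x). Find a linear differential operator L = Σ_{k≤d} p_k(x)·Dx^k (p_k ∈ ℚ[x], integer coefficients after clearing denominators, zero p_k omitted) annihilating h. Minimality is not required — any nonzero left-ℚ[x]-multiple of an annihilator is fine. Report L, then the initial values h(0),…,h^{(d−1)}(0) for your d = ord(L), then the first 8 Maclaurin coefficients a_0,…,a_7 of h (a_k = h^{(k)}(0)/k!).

L = -2 + (1 + 4·x + 4·x^2)·Dx  (order 1).
h: a_k = -3, -6, 6, -4, -2, 76/5, -604/15, 8728/105, …
ICs: h(0) = -3.

f: a_k = -3, -3, -3/2, -1/2, -1/8, -1/40, -1/240, -1/1680, …
Substitute x→r, Dx→(1/r')Dx; clear ⇒ L₀.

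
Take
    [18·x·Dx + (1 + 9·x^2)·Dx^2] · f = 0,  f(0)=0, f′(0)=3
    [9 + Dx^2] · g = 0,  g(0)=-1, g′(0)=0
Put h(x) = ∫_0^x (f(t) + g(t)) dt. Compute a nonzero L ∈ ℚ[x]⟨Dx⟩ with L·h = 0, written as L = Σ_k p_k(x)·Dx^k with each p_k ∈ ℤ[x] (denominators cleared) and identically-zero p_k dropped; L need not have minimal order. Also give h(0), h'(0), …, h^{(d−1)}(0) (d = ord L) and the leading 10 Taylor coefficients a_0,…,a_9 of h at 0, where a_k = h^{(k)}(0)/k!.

L = (-1782·x + 20412·x^3 + 13122·x^5)·Dx^2 + (-9 + 567·x^2 + 6561·x^4 + 6561·x^6)·Dx^3 + (-198·x + 2268·x^3 + 1458·x^5)·Dx^4 + (-1 + 63·x^2 + 729·x^4 + 729·x^6)·Dx^5  (order 5).
h: a_k = 0, -1, 3/2, 3/2, -9/4, -27/40, 81/10, 81/560, -2187/56, -81/4480, …
ICs: h(0) = 0, h′(0) = -1, h′′(0) = 3, h′′′(0) = 9, h′′′′(0) = -54.

f: a_k = 0, 3, 0, -9, 0, 243/5, 0, -2187/7, 0, 2187, …
g: a_k = -1, 0, 9/2, 0, -27/8, 0, 81/80, 0, -729/4480, 0, …
f+g: L₀ = lclm(L_f,L_g), ord ≤ 2+2.
h=∫h₀ ⇒ L = L₀·Dx.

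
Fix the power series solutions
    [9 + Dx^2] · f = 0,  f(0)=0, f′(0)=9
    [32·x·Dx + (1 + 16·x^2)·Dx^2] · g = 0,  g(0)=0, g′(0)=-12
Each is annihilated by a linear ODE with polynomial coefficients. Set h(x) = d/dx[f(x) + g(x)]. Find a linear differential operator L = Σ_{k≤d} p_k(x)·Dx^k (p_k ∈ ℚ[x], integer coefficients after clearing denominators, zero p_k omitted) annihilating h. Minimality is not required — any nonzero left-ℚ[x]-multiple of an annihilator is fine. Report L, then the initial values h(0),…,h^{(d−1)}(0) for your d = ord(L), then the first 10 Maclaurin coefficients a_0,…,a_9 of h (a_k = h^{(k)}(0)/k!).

L = (-52704·x + 967680·x^3 + 663552·x^5) + (-207 + 13104·x^2 + 283392·x^4 + 331776·x^6)·Dx + (-5856·x + 107520·x^3 + 73728·x^5)·Dx^2 + (-23 + 1456·x^2 + 31488·x^4 + 36864·x^6)·Dx^3  (order 3).
h: a_k = -3, 0, 303/2, 0, -24333/8, 0, 3931431/80, 0, -3523208799/4480, 0, …
ICs: h(0) = -3, h′(0) = 0, h′′(0) = 303.

f: a_k = 0, 9, 0, -27/2, 0, 243/40, 0, -729/560, 0, 729/4480, …
g: a_k = 0, -12, 0, 64, 0, -3072/5, 0, 49152/7, 0, -262144/3, …
f+g: L₀ = lclm(L_f,L_g), ord ≤ 2+2.
Differentiate: ansatz ord ≤ ord L₀ ⇒ L.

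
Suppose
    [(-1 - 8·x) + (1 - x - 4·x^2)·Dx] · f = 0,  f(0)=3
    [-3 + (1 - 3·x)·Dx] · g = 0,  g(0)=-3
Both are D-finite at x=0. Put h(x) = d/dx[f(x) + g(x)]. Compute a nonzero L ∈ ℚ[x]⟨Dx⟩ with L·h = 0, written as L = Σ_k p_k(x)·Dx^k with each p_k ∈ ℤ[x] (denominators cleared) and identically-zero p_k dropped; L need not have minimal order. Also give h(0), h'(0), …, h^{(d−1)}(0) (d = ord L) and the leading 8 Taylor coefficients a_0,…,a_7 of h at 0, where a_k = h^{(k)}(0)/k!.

f: a_k = 3, 3, 15, 27, 87, 195, 543, 1323, …
g: a_k = -3, -9, -27, -81, -243, -729, -2187, -6561, …
h₀=f+g: left-lcm gives L₀, ord ≤ 2.
Differentiate: ansatz ord ≤ ord L₀ ⇒ L.
L = (54 - 288·x + 1728·x^2 - 2304·x^3 + 1728·x^4) + (-42·x - 144·x^2 + 1248·x^3 - 2088·x^4 + 1728·x^5)·Dx + (-1 + 16·x - 71·x^2 + 96·x^3 + 72·x^4 - 312·x^5 + 288·x^6)·Dx^2  (order 2).
h: a_k = -6, -24, -162, -624, -2670, -9864, -36666, -129504, …
ICs: h(0) = -6, h′(0) = -24.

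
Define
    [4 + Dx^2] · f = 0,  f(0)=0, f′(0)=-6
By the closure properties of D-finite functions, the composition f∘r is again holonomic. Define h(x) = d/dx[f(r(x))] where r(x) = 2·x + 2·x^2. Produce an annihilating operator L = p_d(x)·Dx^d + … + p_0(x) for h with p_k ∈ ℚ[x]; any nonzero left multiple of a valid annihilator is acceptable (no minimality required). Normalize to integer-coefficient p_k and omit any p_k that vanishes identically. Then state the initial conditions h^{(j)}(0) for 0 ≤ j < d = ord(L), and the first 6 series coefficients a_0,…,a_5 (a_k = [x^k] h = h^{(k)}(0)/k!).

L = (28 + 128·x + 384·x^2 + 512·x^3 + 256·x^4) + (-6 - 12·x)·Dx + (1 + 4·x + 4·x^2)·Dx^2  (order 2).
h: a_k = -12, -24, 96, 384, 352, -576, …
ICs: h(0) = -12, h′(0) = -24.

f: a_k = 0, -6, 0, 4, 0, -4/5, …
f∘r: x↦r, Dx↦Dx/r' in L_f ⇒ L₀.
h=h₀': d/dx-closure on L₀ ⇒ L.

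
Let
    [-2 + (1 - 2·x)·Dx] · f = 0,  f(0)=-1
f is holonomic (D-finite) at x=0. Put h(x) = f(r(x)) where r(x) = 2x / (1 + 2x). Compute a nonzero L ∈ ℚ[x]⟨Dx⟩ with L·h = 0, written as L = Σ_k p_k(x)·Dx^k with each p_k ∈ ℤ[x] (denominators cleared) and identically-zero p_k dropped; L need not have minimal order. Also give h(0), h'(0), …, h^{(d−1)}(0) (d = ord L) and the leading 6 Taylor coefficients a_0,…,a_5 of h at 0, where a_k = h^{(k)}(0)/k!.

L = 4 + (-1 + 4·x^2)·Dx  (order 1).
h: a_k = -1, -4, -8, -16, -32, -64, …
ICs: h(0) = -1.

f: a_k = -1, -2, -4, -8, -16, -32, …
Substitute x→r, Dx→(1/r')Dx; clear ⇒ L₀.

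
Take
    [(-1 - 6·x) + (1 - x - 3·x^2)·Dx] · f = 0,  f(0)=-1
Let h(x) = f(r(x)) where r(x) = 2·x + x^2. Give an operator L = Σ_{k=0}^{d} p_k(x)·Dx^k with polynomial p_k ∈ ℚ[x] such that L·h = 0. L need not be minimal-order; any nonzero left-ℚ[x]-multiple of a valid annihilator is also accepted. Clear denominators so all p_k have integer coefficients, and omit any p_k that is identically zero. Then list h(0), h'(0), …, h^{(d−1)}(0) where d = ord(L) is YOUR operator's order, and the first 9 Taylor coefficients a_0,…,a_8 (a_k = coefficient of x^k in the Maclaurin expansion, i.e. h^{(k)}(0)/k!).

f: a_k = -1, -1, -4, -7, -19, -40, -97, -217, -508, …
Substitute x→r, Dx→(1/r')Dx; clear ⇒ L₀.
L = (2 + 26·x + 36·x^2 + 12·x^3) + (-1 + 2·x + 13·x^2 + 12·x^3 + 3·x^4)·Dx  (order 1).
h: a_k = -1, -2, -17, -72, -392, -1930, -9871, -49752, -252163, …
ICs: h(0) = -1.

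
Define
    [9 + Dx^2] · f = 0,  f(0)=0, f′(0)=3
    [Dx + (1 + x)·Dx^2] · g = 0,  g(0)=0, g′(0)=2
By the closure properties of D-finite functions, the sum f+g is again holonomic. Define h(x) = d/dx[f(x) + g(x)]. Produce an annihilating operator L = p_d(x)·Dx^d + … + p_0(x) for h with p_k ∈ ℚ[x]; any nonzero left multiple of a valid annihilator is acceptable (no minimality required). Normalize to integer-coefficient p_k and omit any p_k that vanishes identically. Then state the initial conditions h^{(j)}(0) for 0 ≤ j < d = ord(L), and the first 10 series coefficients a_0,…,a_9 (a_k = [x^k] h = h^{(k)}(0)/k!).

L = (135 + 162·x + 81·x^2) + (99 + 261·x + 243·x^2 + 81·x^3)·Dx + (15 + 18·x + 9·x^2)·Dx^2 + (11 + 29·x + 27·x^2 + 9·x^3)·Dx^3  (order 3).
h: a_k = 5, -2, -23/2, -2, 97/8, -2, -83/80, -2, 11147/4480, -2, …
ICs: h(0) = 5, h′(0) = -2, h′′(0) = -23.

f: a_k = 0, 3, 0, -9/2, 0, 81/40, 0, -243/560, 0, 243/4480, …
g: a_k = 0, 2, -1, 2/3, -1/2, 2/5, -1/3, 2/7, -1/4, 2/9, …
f+g: L₀ = lclm(L_f,L_g), ord ≤ 2+2.
Derive L from L₀ (diff closure).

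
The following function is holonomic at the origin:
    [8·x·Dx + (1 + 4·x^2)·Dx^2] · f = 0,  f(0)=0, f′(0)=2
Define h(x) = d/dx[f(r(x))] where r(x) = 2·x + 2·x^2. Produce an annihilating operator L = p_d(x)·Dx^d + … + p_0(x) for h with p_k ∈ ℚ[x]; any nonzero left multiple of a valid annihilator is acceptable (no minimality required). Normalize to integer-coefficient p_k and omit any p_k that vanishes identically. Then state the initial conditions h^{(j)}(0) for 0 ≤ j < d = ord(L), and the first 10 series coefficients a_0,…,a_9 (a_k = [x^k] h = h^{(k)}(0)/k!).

f: a_k = 0, 2, 0, -8/3, 0, 32/5, 0, -128/7, 0, 512/9, …
Substitute x→r, Dx→(1/r')Dx; clear ⇒ L₀.
h₀' ⇒ L via d/dx closure of L₀.
L = (-2 + 32·x + 128·x^2 + 192·x^3 + 96·x^4) + (1 + 2·x + 16·x^2 + 64·x^3 + 80·x^4 + 32·x^5)·Dx  (order 1).
h: a_k = 4, 8, -64, -256, 704, 6016, -2048, -114688, -171008, 1804288, …
ICs: h(0) = 4.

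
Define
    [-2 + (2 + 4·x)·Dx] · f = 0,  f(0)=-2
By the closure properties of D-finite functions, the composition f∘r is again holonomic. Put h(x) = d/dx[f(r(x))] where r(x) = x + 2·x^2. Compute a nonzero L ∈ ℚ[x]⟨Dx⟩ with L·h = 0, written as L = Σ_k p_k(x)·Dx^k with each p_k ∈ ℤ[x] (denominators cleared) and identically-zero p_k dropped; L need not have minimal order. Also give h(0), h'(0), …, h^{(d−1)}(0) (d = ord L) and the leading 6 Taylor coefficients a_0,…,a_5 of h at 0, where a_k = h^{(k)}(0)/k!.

f: a_k = -2, -2, 1, -1, 5/4, -7/4, …
Change of var in L_f (x↦r) gives L₀.
Differentiate: ansatz ord ≤ ord L₀ ⇒ L.
L = 3 + (-1 - 6·x - 12·x^2 - 16·x^3)·Dx  (order 1).
h: a_k = -2, -6, 9, -3, -75/4, 171/4, …
ICs: h(0) = -2.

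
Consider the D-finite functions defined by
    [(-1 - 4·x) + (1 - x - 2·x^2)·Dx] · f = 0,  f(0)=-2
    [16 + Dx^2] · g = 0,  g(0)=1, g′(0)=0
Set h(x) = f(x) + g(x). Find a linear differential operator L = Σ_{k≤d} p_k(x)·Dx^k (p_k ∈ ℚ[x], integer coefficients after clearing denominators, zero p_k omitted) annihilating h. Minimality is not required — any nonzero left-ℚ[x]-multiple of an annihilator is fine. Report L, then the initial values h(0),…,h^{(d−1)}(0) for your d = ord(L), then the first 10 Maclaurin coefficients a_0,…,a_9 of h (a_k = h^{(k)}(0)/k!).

f: a_k = -2, -2, -6, -10, -22, -42, -86, -170, -342, -682, …
g: a_k = 1, 0, -8, 0, 32/3, 0, -256/45, 0, 512/315, 0, …
h₀=f+g: left-lcm gives L₀, ord ≤ 3.
L = (368 + 1408·x - 256·x^2 + 512·x^3 + 2560·x^4 + 2048·x^5) + (-176 + 336·x + 384·x^2 - 1024·x^3 - 384·x^4 + 1536·x^5 + 1024·x^6)·Dx + (23 + 88·x - 16·x^2 + 32·x^3 + 160·x^4 + 128·x^5)·Dx^2 + (-11 + 21·x + 24·x^2 - 64·x^3 - 24·x^4 + 96·x^5 + 64·x^6)·Dx^3  (order 3).
h: a_k = -1, -2, -14, -10, -34/3, -42, -4126/45, -170, -107218/315, -682, …
ICs: h(0) = -1, h′(0) = -2, h′′(0) = -28.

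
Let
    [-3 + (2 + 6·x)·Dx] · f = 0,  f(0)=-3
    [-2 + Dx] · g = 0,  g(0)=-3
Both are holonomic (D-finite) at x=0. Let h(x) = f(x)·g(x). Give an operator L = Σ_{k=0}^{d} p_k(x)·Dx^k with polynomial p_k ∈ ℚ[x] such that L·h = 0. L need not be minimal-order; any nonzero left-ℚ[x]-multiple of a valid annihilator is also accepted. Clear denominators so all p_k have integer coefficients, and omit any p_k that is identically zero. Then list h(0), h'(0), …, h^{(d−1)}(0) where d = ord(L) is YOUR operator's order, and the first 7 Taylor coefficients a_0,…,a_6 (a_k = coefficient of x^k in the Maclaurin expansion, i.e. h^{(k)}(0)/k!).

f: a_k = -3, -9/2, 27/8, -81/16, 1215/128, -5103/256, 45927/1024, …
g: a_k = -3, -6, -6, -4, -2, -4/5, -4/15, …
Sym-product of L_f,L_g gives L₀ (≤ ord 1).
L = (-7 - 12·x) + (2 + 6·x)·Dx  (order 1).
h: a_k = 9, 63/2, 279/8, 543/16, 723/128, 39837/1280, -276497/5120, …
ICs: h(0) = 9.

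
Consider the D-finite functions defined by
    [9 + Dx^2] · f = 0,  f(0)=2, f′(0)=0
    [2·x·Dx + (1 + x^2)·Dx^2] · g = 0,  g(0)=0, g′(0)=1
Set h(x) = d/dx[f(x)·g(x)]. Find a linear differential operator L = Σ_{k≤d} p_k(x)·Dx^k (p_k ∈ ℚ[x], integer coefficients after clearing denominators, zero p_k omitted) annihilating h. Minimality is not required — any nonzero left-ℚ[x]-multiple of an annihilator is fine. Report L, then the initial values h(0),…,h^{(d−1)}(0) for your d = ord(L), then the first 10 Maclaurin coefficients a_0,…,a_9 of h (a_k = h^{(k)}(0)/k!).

f: a_k = 2, 0, -9, 0, 27/4, 0, -81/40, 0, 729/2240, 0, …
g: a_k = 0, 1, 0, -1/3, 0, 1/5, 0, -1/7, 0, 1/9, …
h₀=f·g: eliminate ⇒ L₀, order ≤ 2·2.
h=h₀': d/dx-closure on L₀ ⇒ L.
L = (20358 + 86886·x^2 + 157437·x^4 + 155520·x^6 + 96228·x^8 + 36450·x^10 + 6561·x^12) + (6372·x + 25596·x^3 + 39960·x^5 + 32400·x^7 + 14580·x^9 + 2916·x^11)·Dx + (3432 + 15828·x^2 + 31110·x^4 + 33588·x^6 + 22032·x^8 + 8424·x^10 + 1458·x^12)·Dx^2 + (708·x + 2844·x^3 + 4440·x^5 + 3600·x^7 + 1620·x^9 + 324·x^11)·Dx^3 + (130 + 686·x^2 + 1513·x^4 + 1812·x^6 + 1260·x^8 + 486·x^10 + 81·x^12)·Dx^4  (order 4).
h: a_k = 2, 0, -29, 0, 203/4, 0, -1781/40, 0, 15557/448, 0, …
ICs: h(0) = 2, h′(0) = 0, h′′(0) = -58, h′′′(0) = 0.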